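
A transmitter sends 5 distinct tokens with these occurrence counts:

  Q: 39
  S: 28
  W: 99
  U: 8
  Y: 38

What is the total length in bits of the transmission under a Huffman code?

435

Build the Huffman tree bottom-up:
merge U(8) and S(28): 36
merge 36 and Y(38): 74
merge Q(39) and 74: 113
merge W(99) and 113: 212
Total encoded bits = sum of merged weights = 36 + 74 + 113 + 212 = 435.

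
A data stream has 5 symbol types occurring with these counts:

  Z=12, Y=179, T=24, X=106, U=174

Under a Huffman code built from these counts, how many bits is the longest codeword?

Merge the two lowest-weight nodes at each step:
merge Z(12) and T(24): 36
merge 36 and X(106): 142
merge 142 and U(174): 316
merge Y(179) and 316: 495
The rarest symbols sit at the bottom; the longest codeword is 4 bits.

4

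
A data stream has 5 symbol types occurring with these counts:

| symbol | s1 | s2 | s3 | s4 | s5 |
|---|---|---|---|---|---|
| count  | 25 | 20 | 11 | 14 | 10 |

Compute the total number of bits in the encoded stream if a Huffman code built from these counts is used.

181

Merge the two smallest weights repeatedly:
combine s5(10), s3(11) → 21
combine s4(14), s2(20) → 34
combine 21, s1(25) → 46
combine 34, 46 → 80
Total encoded bits = sum of merged weights = 21 + 34 + 46 + 80 = 181.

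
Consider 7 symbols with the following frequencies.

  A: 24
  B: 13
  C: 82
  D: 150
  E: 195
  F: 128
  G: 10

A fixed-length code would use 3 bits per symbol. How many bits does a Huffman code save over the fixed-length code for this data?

403

Fixed-length: 3 bits × 602 symbols = 1806 bits.
Huffman merges:
G(10) + B(13) → 23
23 + A(24) → 47
47 + C(82) → 129
F(128) + 129 → 257
D(150) + E(195) → 345
257 + 345 → 602
Huffman total = 23 + 47 + 129 + 257 + 345 + 602 = 1403 bits.
Saving = 1806 − 1403 = 403 bits.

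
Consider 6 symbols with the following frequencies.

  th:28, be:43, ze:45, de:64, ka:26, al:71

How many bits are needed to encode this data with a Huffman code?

Greedily combine the two least-frequent nodes:
ka(26) + th(28) → 54
be(43) + ze(45) → 88
54 + de(64) → 118
al(71) + 88 → 159
118 + 159 → 277
The encoded length is the sum of every internal node's weight: 54 + 88 + 118 + 159 + 277 = 696 bits.

696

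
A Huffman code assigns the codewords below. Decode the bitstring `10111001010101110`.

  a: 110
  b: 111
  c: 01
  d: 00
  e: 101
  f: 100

eacccca

Read left to right; each codeword is recognised as soon as it completes (prefix code):
  101→e | 110→a | 01→c | 01→c | 01→c | 01→c | 110→a
Decoded message: eacccca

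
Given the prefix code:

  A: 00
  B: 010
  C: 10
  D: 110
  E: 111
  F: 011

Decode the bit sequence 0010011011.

Read left to right; each codeword is recognised as soon as it completes (prefix code):
  00→A | 10→C | 011→F | 011→F
Decoded message: ACFF

ACFF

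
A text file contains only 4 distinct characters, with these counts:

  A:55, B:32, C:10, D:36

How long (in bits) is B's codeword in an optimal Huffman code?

Huffman merges, smallest pair first:
C(10) + B(32) → 42
D(36) + 42 → 78
A(55) + 78 → 133
B's leaf is at depth 3, giving a 3-bit codeword.

3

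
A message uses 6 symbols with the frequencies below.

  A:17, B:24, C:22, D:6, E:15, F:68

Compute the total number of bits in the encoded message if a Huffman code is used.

Build the Huffman tree bottom-up:
combine D(6), E(15) → 21
combine A(17), 21 → 38
combine C(22), B(24) → 46
combine 38, 46 → 84
combine F(68), 84 → 152
The encoded length is the sum of every internal node's weight: 21 + 38 + 46 + 84 + 152 = 341 bits.

341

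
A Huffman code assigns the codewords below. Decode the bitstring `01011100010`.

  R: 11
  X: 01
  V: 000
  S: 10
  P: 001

Read left to right; each codeword is recognised as soon as it completes (prefix code):
  01→X | 01→X | 11→R | 000→V | 10→S
Decoded message: XXRVS

XXRVS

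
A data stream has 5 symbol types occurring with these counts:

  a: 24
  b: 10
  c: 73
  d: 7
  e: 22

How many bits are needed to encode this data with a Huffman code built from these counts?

Greedily combine the two least-frequent nodes:
merge d(7) and b(10): 17
merge 17 and e(22): 39
merge a(24) and 39: 63
merge 63 and c(73): 136
Total encoded bits = sum of merged weights = 17 + 39 + 63 + 136 = 255.

255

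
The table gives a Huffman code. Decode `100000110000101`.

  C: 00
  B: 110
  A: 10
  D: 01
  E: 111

ACCBCDD

Read left to right; each codeword is recognised as soon as it completes (prefix code):
  10→A | 00→C | 00→C | 110→B | 00→C | 01→D | 01→D
Decoded message: ACCBCDD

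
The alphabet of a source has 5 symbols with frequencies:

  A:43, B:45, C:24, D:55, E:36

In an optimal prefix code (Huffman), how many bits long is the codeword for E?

Huffman merges, smallest pair first:
C(24) + E(36) → 60
A(43) + B(45) → 88
D(55) + 60 → 115
88 + 115 → 203
The subtree containing E is merged 3 times, so code length = 3.

3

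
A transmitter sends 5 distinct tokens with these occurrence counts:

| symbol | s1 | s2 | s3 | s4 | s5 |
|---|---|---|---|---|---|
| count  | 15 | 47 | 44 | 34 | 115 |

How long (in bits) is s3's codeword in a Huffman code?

Build the tree from the bottom:
combine s1(15), s4(34) → 49
combine s3(44), s2(47) → 91
combine 49, 91 → 140
combine s5(115), 140 → 255
s3's leaf is at depth 3, giving a 3-bit codeword.

3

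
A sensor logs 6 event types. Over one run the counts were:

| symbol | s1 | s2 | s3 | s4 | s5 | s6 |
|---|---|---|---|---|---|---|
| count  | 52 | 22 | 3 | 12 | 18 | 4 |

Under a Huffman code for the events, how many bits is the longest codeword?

Merge the two lowest-weight nodes at each step:
merge s3(3) and s6(4): 7
merge 7 and s4(12): 19
merge s5(18) and 19: 37
merge s2(22) and 37: 59
merge s1(52) and 59: 111
The first pair merged (s3, s6) ends up deepest, at depth 5.

5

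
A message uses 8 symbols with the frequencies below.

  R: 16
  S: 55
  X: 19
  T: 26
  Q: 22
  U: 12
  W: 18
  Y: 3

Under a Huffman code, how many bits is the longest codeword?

4

Merge the two lowest-weight nodes at each step:
Y(3) + U(12) → 15
15 + R(16) → 31
W(18) + X(19) → 37
Q(22) + T(26) → 48
31 + 37 → 68
48 + S(55) → 103
68 + 103 → 171
Maximum depth reached is 4.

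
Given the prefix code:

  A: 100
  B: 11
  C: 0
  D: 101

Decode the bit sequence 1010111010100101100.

DCBDCADA

Read left to right; each codeword is recognised as soon as it completes (prefix code):
  101→D | 0→C | 11→B | 101→D | 0→C | 100→A | 101→D | 100→A
Decoded message: DCBDCADA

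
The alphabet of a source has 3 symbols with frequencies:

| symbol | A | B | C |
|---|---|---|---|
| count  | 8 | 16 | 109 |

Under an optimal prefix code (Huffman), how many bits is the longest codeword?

2

Merge the two lowest-weight nodes at each step:
A(8) + B(16) → 24
24 + C(109) → 133
The first pair merged (A, B) ends up deepest, at depth 2.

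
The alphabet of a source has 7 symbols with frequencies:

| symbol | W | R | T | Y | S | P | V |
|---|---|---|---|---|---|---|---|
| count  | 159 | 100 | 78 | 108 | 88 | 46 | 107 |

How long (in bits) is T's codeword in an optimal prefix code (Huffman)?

Repeatedly merge the two smallest:
merge P(46) and T(78): 124
merge S(88) and R(100): 188
merge V(107) and Y(108): 215
merge 124 and W(159): 283
merge 188 and 215: 403
merge 283 and 403: 686
T's leaf is at depth 3, giving a 3-bit codeword.

3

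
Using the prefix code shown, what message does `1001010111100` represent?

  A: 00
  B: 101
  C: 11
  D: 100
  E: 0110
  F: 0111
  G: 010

Read left to right; each codeword is recognised as soon as it completes (prefix code):
  100→D | 101→B | 0111→F | 100→D
Decoded message: DBFD

DBFD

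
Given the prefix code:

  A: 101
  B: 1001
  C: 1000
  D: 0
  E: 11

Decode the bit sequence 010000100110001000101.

DCDBCCA

Read left to right; each codeword is recognised as soon as it completes (prefix code):
  0→D | 1000→C | 0→D | 1001→B | 1000→C | 1000→C | 101→A
Decoded message: DCDBCCA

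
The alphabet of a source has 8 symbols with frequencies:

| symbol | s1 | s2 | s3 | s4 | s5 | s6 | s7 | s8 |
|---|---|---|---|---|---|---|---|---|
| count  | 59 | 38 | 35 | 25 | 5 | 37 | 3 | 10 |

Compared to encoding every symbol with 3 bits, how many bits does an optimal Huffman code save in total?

Fixed-length: 3 bits × 212 symbols = 636 bits.
Huffman merges:
s7(3) + s5(5) → 8
8 + s8(10) → 18
18 + s4(25) → 43
s3(35) + s6(37) → 72
s2(38) + 43 → 81
s1(59) + 72 → 131
81 + 131 → 212
Huffman total = 8 + 18 + 43 + 72 + 81 + 131 + 212 = 565 bits.
Saving = 636 − 565 = 71 bits.

71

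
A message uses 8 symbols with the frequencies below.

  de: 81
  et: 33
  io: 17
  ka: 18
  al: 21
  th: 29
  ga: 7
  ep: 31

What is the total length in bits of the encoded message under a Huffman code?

654

Merge the two smallest weights repeatedly:
merge ga(7) and io(17): 24
merge ka(18) and al(21): 39
merge 24 and th(29): 53
merge ep(31) and et(33): 64
merge 39 and 53: 92
merge 64 and de(81): 145
merge 92 and 145: 237
Total encoded bits = sum of merged weights = 24 + 39 + 53 + 64 + 92 + 145 + 237 = 654.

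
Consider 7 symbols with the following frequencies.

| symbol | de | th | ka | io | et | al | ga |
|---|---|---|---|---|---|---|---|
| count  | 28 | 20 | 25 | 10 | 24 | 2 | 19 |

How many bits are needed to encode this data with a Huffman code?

Merge the two smallest weights repeatedly:
merge al(2) and io(10): 12
merge 12 and ga(19): 31
merge th(20) and et(24): 44
merge ka(25) and de(28): 53
merge 31 and 44: 75
merge 53 and 75: 128
Each symbol's bit-cost is frequency × depth; summing gives 343 bits (equivalently 12 + 31 + 44 + 53 + 75 + 128).

343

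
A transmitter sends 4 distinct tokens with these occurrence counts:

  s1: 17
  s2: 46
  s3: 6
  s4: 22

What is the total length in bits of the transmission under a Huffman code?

159

Build the Huffman tree bottom-up:
combine s3(6), s1(17) → 23
combine s4(22), 23 → 45
combine 45, s2(46) → 91
Each symbol's bit-cost is frequency × depth; summing gives 159 bits (equivalently 23 + 45 + 91).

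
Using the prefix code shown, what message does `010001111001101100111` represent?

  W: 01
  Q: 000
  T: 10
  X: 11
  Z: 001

WQXXZTXZX

Read left to right; each codeword is recognised as soon as it completes (prefix code):
  01→W | 000→Q | 11→X | 11→X | 001→Z | 10→T | 11→X | 001→Z | 11→X
Decoded message: WQXXZTXZX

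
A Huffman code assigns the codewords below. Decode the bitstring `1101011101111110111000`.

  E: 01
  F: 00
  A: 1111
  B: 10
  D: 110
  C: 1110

DBCADCF

Read left to right; each codeword is recognised as soon as it completes (prefix code):
  110→D | 10→B | 1110→C | 1111→A | 110→D | 1110→C | 00→F
Decoded message: DBCADCF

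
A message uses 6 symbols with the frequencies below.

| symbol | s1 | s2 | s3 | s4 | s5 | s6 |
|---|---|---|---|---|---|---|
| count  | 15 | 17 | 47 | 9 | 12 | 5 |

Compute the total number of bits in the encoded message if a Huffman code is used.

Merge the two smallest weights repeatedly:
s6(5) + s4(9) → 14
s5(12) + 14 → 26
s1(15) + s2(17) → 32
26 + 32 → 58
s3(47) + 58 → 105
Each symbol's bit-cost is frequency × depth; summing gives 235 bits (equivalently 14 + 26 + 32 + 58 + 105).

235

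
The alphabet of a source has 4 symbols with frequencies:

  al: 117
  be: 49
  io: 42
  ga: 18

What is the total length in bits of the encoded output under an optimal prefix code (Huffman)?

Merge the two smallest weights repeatedly:
combine ga(18), io(42) → 60
combine be(49), 60 → 109
combine 109, al(117) → 226
Each symbol's bit-cost is frequency × depth; summing gives 395 bits (equivalently 60 + 109 + 226).

395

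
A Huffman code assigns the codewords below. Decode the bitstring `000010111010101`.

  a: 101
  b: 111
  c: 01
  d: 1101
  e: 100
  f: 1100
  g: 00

Read left to right; each codeword is recognised as soon as it completes (prefix code):
  00→g | 00→g | 101→a | 1101→d | 01→c | 01→c
Decoded message: ggadcc

ggadcc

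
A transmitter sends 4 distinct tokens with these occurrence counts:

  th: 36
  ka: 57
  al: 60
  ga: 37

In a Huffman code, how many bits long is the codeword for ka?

Build the tree from the bottom:
th(36) + ga(37) → 73
ka(57) + al(60) → 117
73 + 117 → 190
ka sits 2 levels below the root, so its codeword is 2 bits.

2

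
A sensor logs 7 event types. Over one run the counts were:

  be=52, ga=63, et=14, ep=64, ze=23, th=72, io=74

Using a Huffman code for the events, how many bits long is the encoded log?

977

Greedily combine the two least-frequent nodes:
merge et(14) and ze(23): 37
merge 37 and be(52): 89
merge ga(63) and ep(64): 127
merge th(72) and io(74): 146
merge 89 and 127: 216
merge 146 and 216: 362
Total encoded bits = sum of merged weights = 37 + 89 + 127 + 146 + 216 + 362 = 977.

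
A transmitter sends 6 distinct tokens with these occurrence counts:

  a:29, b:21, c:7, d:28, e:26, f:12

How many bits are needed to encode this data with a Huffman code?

305

Greedily combine the two least-frequent nodes:
c(7) + f(12) → 19
19 + b(21) → 40
e(26) + d(28) → 54
a(29) + 40 → 69
54 + 69 → 123
Total encoded bits = sum of merged weights = 19 + 40 + 54 + 69 + 123 = 305.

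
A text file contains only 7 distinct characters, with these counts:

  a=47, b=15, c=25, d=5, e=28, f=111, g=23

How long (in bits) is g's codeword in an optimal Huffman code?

Build the tree from the bottom:
d(5) + b(15) → 20
20 + g(23) → 43
c(25) + e(28) → 53
43 + a(47) → 90
53 + 90 → 143
f(111) + 143 → 254
The subtree containing g is merged 4 times, so code length = 4.

4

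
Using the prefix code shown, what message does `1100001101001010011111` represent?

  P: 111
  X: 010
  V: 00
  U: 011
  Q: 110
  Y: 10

QVUXXYUP

Read left to right; each codeword is recognised as soon as it completes (prefix code):
  110→Q | 00→V | 011→U | 010→X | 010→X | 10→Y | 011→U | 111→P
Decoded message: QVUXXYUP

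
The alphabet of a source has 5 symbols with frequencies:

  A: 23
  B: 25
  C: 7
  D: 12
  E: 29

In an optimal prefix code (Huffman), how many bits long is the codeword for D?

3

Repeatedly merge the two smallest:
combine C(7), D(12) → 19
combine 19, A(23) → 42
combine B(25), E(29) → 54
combine 42, 54 → 96
D's leaf is at depth 3, giving a 3-bit codeword.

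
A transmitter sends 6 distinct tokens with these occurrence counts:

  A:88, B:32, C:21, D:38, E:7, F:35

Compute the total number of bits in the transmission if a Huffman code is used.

515

Greedily combine the two least-frequent nodes:
E(7) + C(21) → 28
28 + B(32) → 60
F(35) + D(38) → 73
60 + 73 → 133
A(88) + 133 → 221
Each symbol's bit-cost is frequency × depth; summing gives 515 bits (equivalently 28 + 60 + 73 + 133 + 221).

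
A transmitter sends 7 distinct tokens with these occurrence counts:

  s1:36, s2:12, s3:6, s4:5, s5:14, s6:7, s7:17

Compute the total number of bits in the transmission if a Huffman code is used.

248

Build the Huffman tree bottom-up:
s4(5) + s3(6) → 11
s6(7) + 11 → 18
s2(12) + s5(14) → 26
s7(17) + 18 → 35
26 + 35 → 61
s1(36) + 61 → 97
The encoded length is the sum of every internal node's weight: 11 + 18 + 26 + 35 + 61 + 97 = 248 bits.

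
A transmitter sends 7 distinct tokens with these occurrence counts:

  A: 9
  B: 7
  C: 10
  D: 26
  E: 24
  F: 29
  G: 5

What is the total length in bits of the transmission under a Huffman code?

282

Greedily combine the two least-frequent nodes:
combine G(5), B(7) → 12
combine A(9), C(10) → 19
combine 12, 19 → 31
combine E(24), D(26) → 50
combine F(29), 31 → 60
combine 50, 60 → 110
The encoded length is the sum of every internal node's weight: 12 + 19 + 31 + 50 + 60 + 110 = 282 bits.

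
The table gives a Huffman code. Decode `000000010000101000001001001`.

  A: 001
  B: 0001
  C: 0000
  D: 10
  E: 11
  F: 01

CBCDDCDFA

Read left to right; each codeword is recognised as soon as it completes (prefix code):
  0000→C | 0001→B | 0000→C | 10→D | 10→D | 0000→C | 10→D | 01→F | 001→A
Decoded message: CBCDDCDFA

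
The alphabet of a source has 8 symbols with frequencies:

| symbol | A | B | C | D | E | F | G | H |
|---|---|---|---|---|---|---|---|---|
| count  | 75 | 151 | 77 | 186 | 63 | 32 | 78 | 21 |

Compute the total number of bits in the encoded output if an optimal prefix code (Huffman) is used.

Greedily combine the two least-frequent nodes:
H(21) + F(32) → 53
53 + E(63) → 116
A(75) + C(77) → 152
G(78) + 116 → 194
B(151) + 152 → 303
D(186) + 194 → 380
303 + 380 → 683
Each symbol's bit-cost is frequency × depth; summing gives 1881 bits (equivalently 53 + 116 + 152 + 194 + 303 + 380 + 683).

1881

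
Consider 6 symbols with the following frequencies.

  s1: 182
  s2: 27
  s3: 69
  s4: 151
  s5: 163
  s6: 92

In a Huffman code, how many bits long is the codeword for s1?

2

Repeatedly merge the two smallest:
merge s2(27) and s3(69): 96
merge s6(92) and 96: 188
merge s4(151) and s5(163): 314
merge s1(182) and 188: 370
merge 314 and 370: 684
s1's leaf is at depth 2, giving a 2-bit codeword.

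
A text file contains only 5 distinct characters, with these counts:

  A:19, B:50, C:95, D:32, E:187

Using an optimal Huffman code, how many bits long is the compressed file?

731

Build the Huffman tree bottom-up:
merge A(19) and D(32): 51
merge B(50) and 51: 101
merge C(95) and 101: 196
merge E(187) and 196: 383
Total encoded bits = sum of merged weights = 51 + 101 + 196 + 383 = 731.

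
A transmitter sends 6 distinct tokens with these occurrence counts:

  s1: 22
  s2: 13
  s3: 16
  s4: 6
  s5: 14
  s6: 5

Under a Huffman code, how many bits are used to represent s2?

3

Build the tree from the bottom:
s6(5) + s4(6) → 11
11 + s2(13) → 24
s5(14) + s3(16) → 30
s1(22) + 24 → 46
30 + 46 → 76
s2's leaf is at depth 3, giving a 3-bit codeword.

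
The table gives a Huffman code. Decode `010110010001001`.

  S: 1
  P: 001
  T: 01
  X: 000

Read left to right; each codeword is recognised as soon as it completes (prefix code):
  01→T | 01→T | 1→S | 001→P | 000→X | 1→S | 001→P
Decoded message: TTSPXSP

TTSPXSP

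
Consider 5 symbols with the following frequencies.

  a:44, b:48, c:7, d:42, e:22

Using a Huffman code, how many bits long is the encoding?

355

Build the Huffman tree bottom-up:
combine c(7), e(22) → 29
combine 29, d(42) → 71
combine a(44), b(48) → 92
combine 71, 92 → 163
The encoded length is the sum of every internal node's weight: 29 + 71 + 92 + 163 = 355 bits.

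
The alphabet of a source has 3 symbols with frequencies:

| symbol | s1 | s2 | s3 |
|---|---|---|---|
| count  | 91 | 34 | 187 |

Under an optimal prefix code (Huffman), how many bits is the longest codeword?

Merge the two lowest-weight nodes at each step:
merge s2(34) and s1(91): 125
merge 125 and s3(187): 312
Maximum depth reached is 2.

2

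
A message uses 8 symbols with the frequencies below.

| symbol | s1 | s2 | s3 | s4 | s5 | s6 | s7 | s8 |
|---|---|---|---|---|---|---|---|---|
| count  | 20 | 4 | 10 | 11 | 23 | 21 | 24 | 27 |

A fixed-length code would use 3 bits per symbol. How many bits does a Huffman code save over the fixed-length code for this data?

Fixed-length: 3 bits × 140 symbols = 420 bits.
Huffman merges:
s2(4) + s3(10) → 14
s4(11) + 14 → 25
s1(20) + s6(21) → 41
s5(23) + s7(24) → 47
25 + s8(27) → 52
41 + 47 → 88
52 + 88 → 140
Huffman total = 14 + 25 + 41 + 47 + 52 + 88 + 140 = 407 bits.
Saving = 420 − 407 = 13 bits.

13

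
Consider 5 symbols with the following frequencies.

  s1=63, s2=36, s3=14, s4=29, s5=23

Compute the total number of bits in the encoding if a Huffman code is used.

Greedily combine the two least-frequent nodes:
merge s3(14) and s5(23): 37
merge s4(29) and s2(36): 65
merge 37 and s1(63): 100
merge 65 and 100: 165
The encoded length is the sum of every internal node's weight: 37 + 65 + 100 + 165 = 367 bits.

367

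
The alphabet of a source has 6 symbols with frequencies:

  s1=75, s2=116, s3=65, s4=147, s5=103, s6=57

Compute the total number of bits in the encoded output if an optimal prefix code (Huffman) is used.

Greedily combine the two least-frequent nodes:
combine s6(57), s3(65) → 122
combine s1(75), s5(103) → 178
combine s2(116), 122 → 238
combine s4(147), 178 → 325
combine 238, 325 → 563
The encoded length is the sum of every internal node's weight: 122 + 178 + 238 + 325 + 563 = 1426 bits.

1426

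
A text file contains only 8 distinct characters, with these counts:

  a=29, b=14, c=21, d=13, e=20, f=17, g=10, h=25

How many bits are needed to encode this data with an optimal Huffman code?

441

Merge the two smallest weights repeatedly:
merge g(10) and d(13): 23
merge b(14) and f(17): 31
merge e(20) and c(21): 41
merge 23 and h(25): 48
merge a(29) and 31: 60
merge 41 and 48: 89
merge 60 and 89: 149
Each symbol's bit-cost is frequency × depth; summing gives 441 bits (equivalently 23 + 31 + 41 + 48 + 60 + 89 + 149).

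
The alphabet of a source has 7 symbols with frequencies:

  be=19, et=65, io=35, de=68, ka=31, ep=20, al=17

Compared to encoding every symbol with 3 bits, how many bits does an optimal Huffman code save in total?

Fixed-length: 3 bits × 255 symbols = 765 bits.
Huffman merges:
combine al(17), be(19) → 36
combine ep(20), ka(31) → 51
combine io(35), 36 → 71
combine 51, et(65) → 116
combine de(68), 71 → 139
combine 116, 139 → 255
Huffman total = 36 + 51 + 71 + 116 + 139 + 255 = 668 bits.
Saving = 765 − 668 = 97 bits.

97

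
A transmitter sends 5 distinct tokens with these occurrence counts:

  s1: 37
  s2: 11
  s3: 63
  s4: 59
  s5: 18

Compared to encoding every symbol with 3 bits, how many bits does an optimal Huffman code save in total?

Fixed-length: 3 bits × 188 symbols = 564 bits.
Huffman merges:
combine s2(11), s5(18) → 29
combine 29, s1(37) → 66
combine s4(59), s3(63) → 122
combine 66, 122 → 188
Huffman total = 29 + 66 + 122 + 188 = 405 bits.
Saving = 564 − 405 = 159 bits.

159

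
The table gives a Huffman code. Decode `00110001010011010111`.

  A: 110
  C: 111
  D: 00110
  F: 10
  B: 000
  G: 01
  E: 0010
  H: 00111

Read left to right; each codeword is recognised as soon as it completes (prefix code):
  00110→D | 0010→E | 10→F | 01→G | 10→F | 10→F | 111→C
Decoded message: DEFGFFC

DEFGFFC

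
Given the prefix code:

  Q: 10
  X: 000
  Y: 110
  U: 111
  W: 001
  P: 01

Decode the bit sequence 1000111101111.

Read left to right; each codeword is recognised as soon as it completes (prefix code):
  10→Q | 001→W | 111→U | 01→P | 111→U
Decoded message: QWUPU

QWUPU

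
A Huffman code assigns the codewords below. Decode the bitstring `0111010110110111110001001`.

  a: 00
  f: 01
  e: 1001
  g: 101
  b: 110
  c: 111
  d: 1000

Read left to right; each codeword is recognised as soon as it completes (prefix code):
  01→f | 110→b | 101→g | 101→g | 101→g | 111→c | 1000→d | 1001→e
Decoded message: fbgggcde

fbgggcde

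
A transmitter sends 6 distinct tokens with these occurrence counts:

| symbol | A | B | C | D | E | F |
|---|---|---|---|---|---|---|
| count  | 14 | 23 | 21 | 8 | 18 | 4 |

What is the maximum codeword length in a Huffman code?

Merge the two lowest-weight nodes at each step:
F(4) + D(8) → 12
12 + A(14) → 26
E(18) + C(21) → 39
B(23) + 26 → 49
39 + 49 → 88
The rarest symbols sit at the bottom; the longest codeword is 4 bits.

4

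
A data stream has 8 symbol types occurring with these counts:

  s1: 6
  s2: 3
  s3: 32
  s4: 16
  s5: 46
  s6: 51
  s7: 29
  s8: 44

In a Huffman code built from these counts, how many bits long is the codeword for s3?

3

Repeatedly merge the two smallest:
combine s2(3), s1(6) → 9
combine 9, s4(16) → 25
combine 25, s7(29) → 54
combine s3(32), s8(44) → 76
combine s5(46), s6(51) → 97
combine 54, 76 → 130
combine 97, 130 → 227
s3's leaf is at depth 3, giving a 3-bit codeword.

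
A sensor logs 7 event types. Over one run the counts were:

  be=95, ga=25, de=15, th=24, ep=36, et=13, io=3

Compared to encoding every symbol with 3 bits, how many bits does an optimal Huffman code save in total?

143

Fixed-length: 3 bits × 211 symbols = 633 bits.
Huffman merges:
io(3) + et(13) → 16
de(15) + 16 → 31
th(24) + ga(25) → 49
31 + ep(36) → 67
49 + 67 → 116
be(95) + 116 → 211
Huffman total = 16 + 31 + 49 + 67 + 116 + 211 = 490 bits.
Saving = 633 − 490 = 143 bits.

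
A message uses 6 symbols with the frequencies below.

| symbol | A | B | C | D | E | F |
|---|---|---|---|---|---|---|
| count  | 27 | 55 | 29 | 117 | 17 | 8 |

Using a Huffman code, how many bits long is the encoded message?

Build the Huffman tree bottom-up:
merge F(8) and E(17): 25
merge 25 and A(27): 52
merge C(29) and 52: 81
merge B(55) and 81: 136
merge D(117) and 136: 253
Total encoded bits = sum of merged weights = 25 + 52 + 81 + 136 + 253 = 547.

547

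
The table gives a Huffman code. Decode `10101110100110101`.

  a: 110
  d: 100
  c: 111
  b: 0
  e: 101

ebcbdae

Read left to right; each codeword is recognised as soon as it completes (prefix code):
  101→e | 0→b | 111→c | 0→b | 100→d | 110→a | 101→e
Decoded message: ebcbdae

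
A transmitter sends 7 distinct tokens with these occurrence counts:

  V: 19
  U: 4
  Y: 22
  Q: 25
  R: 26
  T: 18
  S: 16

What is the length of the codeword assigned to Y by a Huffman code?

Repeatedly merge the two smallest:
merge U(4) and S(16): 20
merge T(18) and V(19): 37
merge 20 and Y(22): 42
merge Q(25) and R(26): 51
merge 37 and 42: 79
merge 51 and 79: 130
The subtree containing Y is merged 3 times, so code length = 3.

3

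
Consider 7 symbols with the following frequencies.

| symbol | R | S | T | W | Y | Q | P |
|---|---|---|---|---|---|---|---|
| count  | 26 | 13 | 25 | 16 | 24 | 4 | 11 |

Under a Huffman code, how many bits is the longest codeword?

Merge the two lowest-weight nodes at each step:
Q(4) + P(11) → 15
S(13) + 15 → 28
W(16) + Y(24) → 40
T(25) + R(26) → 51
28 + 40 → 68
51 + 68 → 119
The rarest symbols sit at the bottom; the longest codeword is 4 bits.

4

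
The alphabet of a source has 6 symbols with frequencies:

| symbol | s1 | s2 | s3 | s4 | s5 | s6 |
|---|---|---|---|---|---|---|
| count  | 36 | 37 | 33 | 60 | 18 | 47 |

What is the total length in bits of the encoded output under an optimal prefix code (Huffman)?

Merge the two smallest weights repeatedly:
combine s5(18), s3(33) → 51
combine s1(36), s2(37) → 73
combine s6(47), 51 → 98
combine s4(60), 73 → 133
combine 98, 133 → 231
Each symbol's bit-cost is frequency × depth; summing gives 586 bits (equivalently 51 + 73 + 98 + 133 + 231).

586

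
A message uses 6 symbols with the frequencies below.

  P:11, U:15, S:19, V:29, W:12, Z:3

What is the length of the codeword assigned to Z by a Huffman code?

4

Build the tree from the bottom:
combine Z(3), P(11) → 14
combine W(12), 14 → 26
combine U(15), S(19) → 34
combine 26, V(29) → 55
combine 34, 55 → 89
Z sits 4 levels below the root, so its codeword is 4 bits.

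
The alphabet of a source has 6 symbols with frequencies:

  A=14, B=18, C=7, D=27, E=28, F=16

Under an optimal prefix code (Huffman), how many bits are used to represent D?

2

Build the tree from the bottom:
C(7) + A(14) → 21
F(16) + B(18) → 34
21 + D(27) → 48
E(28) + 34 → 62
48 + 62 → 110
The subtree containing D is merged 2 times, so code length = 2.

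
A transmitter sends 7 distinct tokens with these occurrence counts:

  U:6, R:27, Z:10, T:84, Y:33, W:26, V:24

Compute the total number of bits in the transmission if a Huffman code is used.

518

Greedily combine the two least-frequent nodes:
combine U(6), Z(10) → 16
combine 16, V(24) → 40
combine W(26), R(27) → 53
combine Y(33), 40 → 73
combine 53, 73 → 126
combine T(84), 126 → 210
Total encoded bits = sum of merged weights = 16 + 40 + 53 + 73 + 126 + 210 = 518.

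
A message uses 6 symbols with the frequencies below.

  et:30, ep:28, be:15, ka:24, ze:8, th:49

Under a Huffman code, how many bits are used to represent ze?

4

Huffman merges, smallest pair first:
ze(8) + be(15) → 23
23 + ka(24) → 47
ep(28) + et(30) → 58
47 + th(49) → 96
58 + 96 → 154
The subtree containing ze is merged 4 times, so code length = 4.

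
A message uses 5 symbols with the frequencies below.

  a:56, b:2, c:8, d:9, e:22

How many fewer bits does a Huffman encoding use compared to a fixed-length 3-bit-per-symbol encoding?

Fixed-length: 3 bits × 97 symbols = 291 bits.
Huffman merges:
b(2) + c(8) → 10
d(9) + 10 → 19
19 + e(22) → 41
41 + a(56) → 97
Huffman total = 10 + 19 + 41 + 97 = 167 bits.
Saving = 291 − 167 = 124 bits.

124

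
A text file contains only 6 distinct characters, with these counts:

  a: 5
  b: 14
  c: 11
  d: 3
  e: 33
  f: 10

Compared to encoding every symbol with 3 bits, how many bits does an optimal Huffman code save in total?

Fixed-length: 3 bits × 76 symbols = 228 bits.
Huffman merges:
d(3) + a(5) → 8
8 + f(10) → 18
c(11) + b(14) → 25
18 + 25 → 43
e(33) + 43 → 76
Huffman total = 8 + 18 + 25 + 43 + 76 = 170 bits.
Saving = 228 − 170 = 58 bits.

58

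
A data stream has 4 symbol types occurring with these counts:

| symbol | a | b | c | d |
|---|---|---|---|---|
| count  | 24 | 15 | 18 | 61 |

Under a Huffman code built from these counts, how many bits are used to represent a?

Repeatedly merge the two smallest:
merge b(15) and c(18): 33
merge a(24) and 33: 57
merge 57 and d(61): 118
a sits 2 levels below the root, so its codeword is 2 bits.

2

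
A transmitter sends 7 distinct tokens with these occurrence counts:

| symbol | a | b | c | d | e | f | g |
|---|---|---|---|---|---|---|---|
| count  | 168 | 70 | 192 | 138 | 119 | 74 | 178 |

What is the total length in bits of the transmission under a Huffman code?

2591

Greedily combine the two least-frequent nodes:
b(70) + f(74) → 144
e(119) + d(138) → 257
144 + a(168) → 312
g(178) + c(192) → 370
257 + 312 → 569
370 + 569 → 939
Total encoded bits = sum of merged weights = 144 + 257 + 312 + 370 + 569 + 939 = 2591.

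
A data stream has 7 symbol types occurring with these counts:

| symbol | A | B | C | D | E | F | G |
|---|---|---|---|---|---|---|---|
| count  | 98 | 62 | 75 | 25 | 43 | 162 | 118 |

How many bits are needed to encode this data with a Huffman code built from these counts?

1537

Build the Huffman tree bottom-up:
combine D(25), E(43) → 68
combine B(62), 68 → 130
combine C(75), A(98) → 173
combine G(118), 130 → 248
combine F(162), 173 → 335
combine 248, 335 → 583
Each symbol's bit-cost is frequency × depth; summing gives 1537 bits (equivalently 68 + 130 + 173 + 248 + 335 + 583).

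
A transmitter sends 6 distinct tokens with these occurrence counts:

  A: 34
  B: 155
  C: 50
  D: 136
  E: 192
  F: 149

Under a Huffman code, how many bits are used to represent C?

Huffman merges, smallest pair first:
combine A(34), C(50) → 84
combine 84, D(136) → 220
combine F(149), B(155) → 304
combine E(192), 220 → 412
combine 304, 412 → 716
C's leaf is at depth 4, giving a 4-bit codeword.

4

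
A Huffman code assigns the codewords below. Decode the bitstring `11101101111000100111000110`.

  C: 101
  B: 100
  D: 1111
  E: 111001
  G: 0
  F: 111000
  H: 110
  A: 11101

ACFBFH

Read left to right; each codeword is recognised as soon as it completes (prefix code):
  11101→A | 101→C | 111000→F | 100→B | 111000→F | 110→H
Decoded message: ACFBFH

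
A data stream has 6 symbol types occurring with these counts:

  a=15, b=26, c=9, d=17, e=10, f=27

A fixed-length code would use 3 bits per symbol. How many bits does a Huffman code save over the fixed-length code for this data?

53

Fixed-length: 3 bits × 104 symbols = 312 bits.
Huffman merges:
merge c(9) and e(10): 19
merge a(15) and d(17): 32
merge 19 and b(26): 45
merge f(27) and 32: 59
merge 45 and 59: 104
Huffman total = 19 + 32 + 45 + 59 + 104 = 259 bits.
Saving = 312 − 259 = 53 bits.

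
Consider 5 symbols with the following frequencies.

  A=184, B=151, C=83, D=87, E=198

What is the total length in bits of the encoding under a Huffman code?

1576

Build the Huffman tree bottom-up:
merge C(83) and D(87): 170
merge B(151) and 170: 321
merge A(184) and E(198): 382
merge 321 and 382: 703
Each symbol's bit-cost is frequency × depth; summing gives 1576 bits (equivalently 170 + 321 + 382 + 703).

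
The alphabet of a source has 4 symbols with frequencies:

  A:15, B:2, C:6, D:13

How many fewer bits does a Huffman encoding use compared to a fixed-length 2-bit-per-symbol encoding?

7

Fixed-length: 2 bits × 36 symbols = 72 bits.
Huffman merges:
B(2) + C(6) → 8
8 + D(13) → 21
A(15) + 21 → 36
Huffman total = 8 + 21 + 36 = 65 bits.
Saving = 72 − 65 = 7 bits.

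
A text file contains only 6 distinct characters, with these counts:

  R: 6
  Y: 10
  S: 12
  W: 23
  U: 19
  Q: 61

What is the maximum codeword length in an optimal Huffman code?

4

Merge the two lowest-weight nodes at each step:
R(6) + Y(10) → 16
S(12) + 16 → 28
U(19) + W(23) → 42
28 + 42 → 70
Q(61) + 70 → 131
Maximum depth reached is 4.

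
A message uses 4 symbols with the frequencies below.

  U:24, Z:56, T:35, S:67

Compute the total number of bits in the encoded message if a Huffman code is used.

Greedily combine the two least-frequent nodes:
U(24) + T(35) → 59
Z(56) + 59 → 115
S(67) + 115 → 182
Each symbol's bit-cost is frequency × depth; summing gives 356 bits (equivalently 59 + 115 + 182).

356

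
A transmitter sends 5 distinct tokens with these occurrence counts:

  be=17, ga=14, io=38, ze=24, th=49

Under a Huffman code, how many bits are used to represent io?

Repeatedly merge the two smallest:
ga(14) + be(17) → 31
ze(24) + 31 → 55
io(38) + th(49) → 87
55 + 87 → 142
io's leaf is at depth 2, giving a 2-bit codeword.

2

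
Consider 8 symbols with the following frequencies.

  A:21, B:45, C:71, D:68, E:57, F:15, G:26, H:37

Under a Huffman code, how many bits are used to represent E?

3

Build the tree from the bottom:
F(15) + A(21) → 36
G(26) + 36 → 62
H(37) + B(45) → 82
E(57) + 62 → 119
D(68) + C(71) → 139
82 + 119 → 201
139 + 201 → 340
The subtree containing E is merged 3 times, so code length = 3.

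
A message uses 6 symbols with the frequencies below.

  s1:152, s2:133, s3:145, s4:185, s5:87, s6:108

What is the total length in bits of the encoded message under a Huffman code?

Greedily combine the two least-frequent nodes:
merge s5(87) and s6(108): 195
merge s2(133) and s3(145): 278
merge s1(152) and s4(185): 337
merge 195 and 278: 473
merge 337 and 473: 810
The encoded length is the sum of every internal node's weight: 195 + 278 + 337 + 473 + 810 = 2093 bits.

2093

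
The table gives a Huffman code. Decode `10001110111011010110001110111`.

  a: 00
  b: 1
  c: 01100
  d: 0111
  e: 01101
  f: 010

Read left to right; each codeword is recognised as soon as it completes (prefix code):
  1→b | 00→a | 0111→d | 0111→d | 01101→e | 01100→c | 0111→d | 0111→d
Decoded message: baddecdd

baddecdd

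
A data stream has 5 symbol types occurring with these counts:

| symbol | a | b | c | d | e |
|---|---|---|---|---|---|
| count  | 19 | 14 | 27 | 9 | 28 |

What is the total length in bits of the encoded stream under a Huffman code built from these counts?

217

Greedily combine the two least-frequent nodes:
combine d(9), b(14) → 23
combine a(19), 23 → 42
combine c(27), e(28) → 55
combine 42, 55 → 97
Total encoded bits = sum of merged weights = 23 + 42 + 55 + 97 = 217.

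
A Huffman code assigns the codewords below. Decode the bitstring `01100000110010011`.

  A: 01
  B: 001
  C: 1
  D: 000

Read left to right; each codeword is recognised as soon as it completes (prefix code):
  01→A | 1→C | 000→D | 001→B | 1→C | 001→B | 001→B | 1→C
Decoded message: ACDBCBBC

ACDBCBBC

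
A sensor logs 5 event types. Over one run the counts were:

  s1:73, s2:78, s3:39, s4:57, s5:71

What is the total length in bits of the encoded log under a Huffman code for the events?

732

Build the Huffman tree bottom-up:
s3(39) + s4(57) → 96
s5(71) + s1(73) → 144
s2(78) + 96 → 174
144 + 174 → 318
The encoded length is the sum of every internal node's weight: 96 + 144 + 174 + 318 = 732 bits.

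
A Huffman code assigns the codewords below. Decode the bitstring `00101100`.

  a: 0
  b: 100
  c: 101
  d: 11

aacb

Read left to right; each codeword is recognised as soon as it completes (prefix code):
  0→a | 0→a | 101→c | 100→b
Decoded message: aacb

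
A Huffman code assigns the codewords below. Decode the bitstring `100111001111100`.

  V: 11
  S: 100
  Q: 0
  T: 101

SVSVVS

Read left to right; each codeword is recognised as soon as it completes (prefix code):
  100→S | 11→V | 100→S | 11→V | 11→V | 100→S
Decoded message: SVSVVS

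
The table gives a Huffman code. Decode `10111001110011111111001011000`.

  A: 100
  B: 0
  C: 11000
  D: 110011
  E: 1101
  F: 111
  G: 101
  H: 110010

GDAFFHC

Read left to right; each codeword is recognised as soon as it completes (prefix code):
  101→G | 110011→D | 100→A | 111→F | 111→F | 110010→H | 11000→C
Decoded message: GDAFFHC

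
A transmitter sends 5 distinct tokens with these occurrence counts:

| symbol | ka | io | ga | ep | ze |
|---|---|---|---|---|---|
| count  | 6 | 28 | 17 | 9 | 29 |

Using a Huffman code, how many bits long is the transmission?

193

Build the Huffman tree bottom-up:
ka(6) + ep(9) → 15
15 + ga(17) → 32
io(28) + ze(29) → 57
32 + 57 → 89
Total encoded bits = sum of merged weights = 15 + 32 + 57 + 89 = 193.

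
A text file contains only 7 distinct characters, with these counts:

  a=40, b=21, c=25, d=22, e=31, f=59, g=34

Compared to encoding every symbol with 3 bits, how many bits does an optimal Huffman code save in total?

59

Fixed-length: 3 bits × 232 symbols = 696 bits.
Huffman merges:
b(21) + d(22) → 43
c(25) + e(31) → 56
g(34) + a(40) → 74
43 + 56 → 99
f(59) + 74 → 133
99 + 133 → 232
Huffman total = 43 + 56 + 74 + 99 + 133 + 232 = 637 bits.
Saving = 696 − 637 = 59 bits.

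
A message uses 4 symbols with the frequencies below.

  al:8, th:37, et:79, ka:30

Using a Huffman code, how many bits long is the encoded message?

Greedily combine the two least-frequent nodes:
combine al(8), ka(30) → 38
combine th(37), 38 → 75
combine 75, et(79) → 154
Total encoded bits = sum of merged weights = 38 + 75 + 154 = 267.

267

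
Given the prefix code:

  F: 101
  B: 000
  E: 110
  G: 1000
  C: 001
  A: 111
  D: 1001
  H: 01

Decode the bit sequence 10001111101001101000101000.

GAEDFBFB

Read left to right; each codeword is recognised as soon as it completes (prefix code):
  1000→G | 111→A | 110→E | 1001→D | 101→F | 000→B | 101→F | 000→B
Decoded message: GAEDFBFB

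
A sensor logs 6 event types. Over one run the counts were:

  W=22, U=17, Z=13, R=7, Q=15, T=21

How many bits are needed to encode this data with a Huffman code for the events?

242

Build the Huffman tree bottom-up:
merge R(7) and Z(13): 20
merge Q(15) and U(17): 32
merge 20 and T(21): 41
merge W(22) and 32: 54
merge 41 and 54: 95
Each symbol's bit-cost is frequency × depth; summing gives 242 bits (equivalently 20 + 32 + 41 + 54 + 95).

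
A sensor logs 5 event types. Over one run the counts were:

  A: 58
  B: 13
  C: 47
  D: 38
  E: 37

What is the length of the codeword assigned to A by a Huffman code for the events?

2

Huffman merges, smallest pair first:
B(13) + E(37) → 50
D(38) + C(47) → 85
50 + A(58) → 108
85 + 108 → 193
A's leaf is at depth 2, giving a 2-bit codeword.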